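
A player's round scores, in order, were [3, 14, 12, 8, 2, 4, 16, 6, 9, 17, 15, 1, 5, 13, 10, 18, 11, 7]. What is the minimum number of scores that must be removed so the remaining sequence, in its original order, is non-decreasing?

12

Fewest deletions = n − (longest non-decreasing subsequence).
i:      1  2  3  4  5  6  7  8  9 10 11 12 13 14 15 16 17 18
a[i]:   3 14 12  8  2  4 16  6  9 17 15  1  5 13 10 18 11  7
dp:     1  2  2  2  1  2  3  3  4  5  5  1  3  5  5  6  6  4
max dp = 6, so deletions = 18 − 6 = 12.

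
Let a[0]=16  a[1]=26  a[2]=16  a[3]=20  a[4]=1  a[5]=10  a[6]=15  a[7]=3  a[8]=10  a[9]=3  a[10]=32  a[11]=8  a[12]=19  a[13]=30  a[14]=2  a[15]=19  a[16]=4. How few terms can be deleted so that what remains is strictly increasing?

Fewest deletions = n − (longest strictly increasing subsequence).
Patience tails:
16 → extends → [16]
26 → extends → [16, 26]
16 → already a tail → [16, 26]
20 → replaces 26 → [16, 20]
1 → replaces 16 → [1, 20]
10 → replaces 20 → [1, 10]
15 → extends → [1, 10, 15]
3 → replaces 10 → [1, 3, 15]
10 → replaces 15 → [1, 3, 10]
3 → already a tail → [1, 3, 10]
32 → extends → [1, 3, 10, 32]
8 → replaces 10 → [1, 3, 8, 32]
19 → replaces 32 → [1, 3, 8, 19]
30 → extends → [1, 3, 8, 19, 30]
2 → replaces 3 → [1, 2, 8, 19, 30]
19 → already a tail → [1, 2, 8, 19, 30]
4 → replaces 8 → [1, 2, 4, 19, 30]
Longest strictly increasing subsequence has length 5, so deletions = 17 − 5 = 12.

12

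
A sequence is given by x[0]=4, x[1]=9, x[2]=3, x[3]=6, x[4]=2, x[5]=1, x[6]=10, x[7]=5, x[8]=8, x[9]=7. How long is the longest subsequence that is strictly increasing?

3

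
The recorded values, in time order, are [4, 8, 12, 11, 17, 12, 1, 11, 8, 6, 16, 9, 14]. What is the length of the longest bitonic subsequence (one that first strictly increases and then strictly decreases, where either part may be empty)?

inc[i] = longest strictly increasing subsequence ending at i; dec[i] = longest strictly decreasing subsequence starting at i:
i:      1  2  3  4  5  6  7  8  9 10 11 12 13
a[i]:   4  8 12 11 17 12  1 11  8  6 16  9 14
inc:    1  2  3  3  4  4  1  3  2  2  5  3  5
dec:    2  2  4  3  5  4  1  3  2  1  2  1  1
Best peak at i=5 (value 17): inc=4, dec=5, length 4+5−1 = 8.

8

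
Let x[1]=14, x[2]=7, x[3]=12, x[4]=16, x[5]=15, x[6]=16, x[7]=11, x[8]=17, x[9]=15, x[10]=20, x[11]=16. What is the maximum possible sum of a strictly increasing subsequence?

Let S[i] be the best sum of a strictly increasing subsequence ending at i:
i:      1  2  3  4  5  6  7  8  9 10 11
x[i]:  14  7 12 16 15 16 11 17 15 20 16
S:     14  7 19 35 34 50 18 67 34 87 50
Maximum is 87 (e.g. 7 + 12 + 15 + 16 + 17 + 20).

87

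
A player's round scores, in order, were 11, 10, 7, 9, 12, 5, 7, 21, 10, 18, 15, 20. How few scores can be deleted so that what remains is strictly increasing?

Fewest deletions = n − (longest strictly increasing subsequence).
i:      1  2  3  4  5  6  7  8  9 10 11 12
a[i]:  11 10  7  9 12  5  7 21 10 18 15 20
dp:     1  1  1  2  3  1  2  4  3  4  4  5
max dp = 5, so deletions = 12 − 5 = 7.

7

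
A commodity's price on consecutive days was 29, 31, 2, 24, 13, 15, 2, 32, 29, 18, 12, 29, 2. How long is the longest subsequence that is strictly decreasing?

5

Let dp[i] be the longest strictly decreasing subsequence ending at i:
i:      1  2  3  4  5  6  7  8  9 10 11 12 13
a[i]:  29 31  2 24 13 15  2 32 29 18 12 29  2
dp:     1  1  2  2  3  3  4  1  2  3  4  2  5
Maximum is 5.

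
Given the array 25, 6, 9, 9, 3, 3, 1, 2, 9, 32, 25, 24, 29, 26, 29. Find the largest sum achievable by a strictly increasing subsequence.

95

Let S[i] be the best sum of a strictly increasing subsequence ending at i:
i:      1  2  3  4  5  6  7  8  9 10 11 12 13 14 15
a[i]:  25  6  9  9  3  3  1  2  9 32 25 24 29 26 29
S:     25  6 15 15  3  3  1  3 15 57 40 39 69 66 95
Maximum is 95 (e.g. 6 + 9 + 25 + 26 + 29).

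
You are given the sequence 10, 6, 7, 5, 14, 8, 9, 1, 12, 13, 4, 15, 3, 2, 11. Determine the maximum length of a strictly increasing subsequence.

Track the smallest tail for each achievable length (strict):
10 → extends → [10]
6 → replaces 10 → [6]
7 → extends → [6, 7]
5 → replaces 6 → [5, 7]
14 → extends → [5, 7, 14]
8 → replaces 14 → [5, 7, 8]
9 → extends → [5, 7, 8, 9]
1 → replaces 5 → [1, 7, 8, 9]
12 → extends → [1, 7, 8, 9, 12]
13 → extends → [1, 7, 8, 9, 12, 13]
4 → replaces 7 → [1, 4, 8, 9, 12, 13]
15 → extends → [1, 4, 8, 9, 12, 13, 15]
3 → replaces 4 → [1, 3, 8, 9, 12, 13, 15]
2 → replaces 3 → [1, 2, 8, 9, 12, 13, 15]
11 → replaces 12 → [1, 2, 8, 9, 11, 13, 15]
Seven tails, so the longest strictly increasing subsequence has length 7 (e.g. 6, 7, 8, 9, 12, 13, 15).

7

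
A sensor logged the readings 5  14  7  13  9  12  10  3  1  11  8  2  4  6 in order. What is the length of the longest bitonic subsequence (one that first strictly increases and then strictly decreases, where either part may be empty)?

7

inc[i] = longest strictly increasing subsequence ending at i; dec[i] = longest strictly decreasing subsequence starting at i:
i:      1  2  3  4  5  6  7  8  9 10 11 12 13 14
a[i]:   5 14  7 13  9 12 10  3  1 11  8  2  4  6
inc:    1  2  2  3  3  4  4  1  1  5  3  2  3  4
dec:    3  6  3  5  3  4  3  2  1  3  2  1  1  1
Best peak at i=2 (value 14): inc=2, dec=6, length 2+6−1 = 7.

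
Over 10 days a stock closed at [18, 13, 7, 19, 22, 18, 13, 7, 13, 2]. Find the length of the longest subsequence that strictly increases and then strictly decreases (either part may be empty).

inc[i] = longest strictly increasing subsequence ending at i; dec[i] = longest strictly decreasing subsequence starting at i:
i:      1  2  3  4  5  6  7  8  9 10
a[i]:  18 13  7 19 22 18 13  7 13  2
inc:    1  1  1  2  3  2  2  1  2  1
dec:    4  3  2  5  5  4  3  2  2  1
Best peak at i=5 (value 22): inc=3, dec=5, length 3+5−1 = 7.

7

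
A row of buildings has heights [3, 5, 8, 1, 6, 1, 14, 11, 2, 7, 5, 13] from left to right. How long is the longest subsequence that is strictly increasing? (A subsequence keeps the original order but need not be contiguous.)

Let dp[i] be the length of the longest such subsequence ending at index i:
i:      1  2  3  4  5  6  7  8  9 10 11 12
a[i]:   3  5  8  1  6  1 14 11  2  7  5 13
dp:     1  2  3  1  3  1  4  4  2  4  3  5
Maximum dp value is 5.

5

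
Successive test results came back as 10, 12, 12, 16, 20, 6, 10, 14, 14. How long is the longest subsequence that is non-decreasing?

Let dp[i] be the length of the longest such subsequence ending at index i:
i:      1  2  3  4  5  6  7  8  9
a[i]:  10 12 12 16 20  6 10 14 14
dp:     1  2  3  4  5  1  2  4  5
Maximum dp value is 5.

5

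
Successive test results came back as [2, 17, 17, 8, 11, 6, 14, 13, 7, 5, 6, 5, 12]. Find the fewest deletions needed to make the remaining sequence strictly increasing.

9

Fewest deletions = n − (longest strictly increasing subsequence).
Patience tails:
2 → extends → [2]
17 → extends → [2, 17]
17 → already a tail → [2, 17]
8 → replaces 17 → [2, 8]
11 → extends → [2, 8, 11]
6 → replaces 8 → [2, 6, 11]
14 → extends → [2, 6, 11, 14]
13 → replaces 14 → [2, 6, 11, 13]
7 → replaces 11 → [2, 6, 7, 13]
5 → replaces 6 → [2, 5, 7, 13]
6 → replaces 7 → [2, 5, 6, 13]
5 → already a tail → [2, 5, 6, 13]
12 → replaces 13 → [2, 5, 6, 12]
Longest strictly increasing subsequence has length 4, so deletions = 13 − 4 = 9.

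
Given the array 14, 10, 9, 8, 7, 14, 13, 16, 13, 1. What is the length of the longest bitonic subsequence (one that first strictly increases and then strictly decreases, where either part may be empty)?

inc[i] = longest strictly increasing subsequence ending at i; dec[i] = longest strictly decreasing subsequence starting at i:
i:      1  2  3  4  5  6  7  8  9 10
a[i]:  14 10  9  8  7 14 13 16 13  1
inc:    1  1  1  1  1  2  2  3  2  1
dec:    6  5  4  3  2  3  2  3  2  1
Best peak at i=1 (value 14): inc=1, dec=6, length 1+6−1 = 6.

6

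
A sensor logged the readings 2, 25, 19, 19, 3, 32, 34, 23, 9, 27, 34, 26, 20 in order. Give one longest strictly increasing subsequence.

2, 19, 23, 27, 34

Patience tails give the LIS length; then backtrack through the dp parents:
2 → extends → [2]
25 → extends → [2, 25]
19 → replaces 25 → [2, 19]
19 → already a tail → [2, 19]
3 → replaces 19 → [2, 3]
32 → extends → [2, 3, 32]
34 → extends → [2, 3, 32, 34]
23 → replaces 32 → [2, 3, 23, 34]
9 → replaces 23 → [2, 3, 9, 34]
27 → replaces 34 → [2, 3, 9, 27]
34 → extends → [2, 3, 9, 27, 34]
26 → replaces 27 → [2, 3, 9, 26, 34]
20 → replaces 26 → [2, 3, 9, 20, 34]
Length 5; one witness is 2, 19, 23, 27, 34.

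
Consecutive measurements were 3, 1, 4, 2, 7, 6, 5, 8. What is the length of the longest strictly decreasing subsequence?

3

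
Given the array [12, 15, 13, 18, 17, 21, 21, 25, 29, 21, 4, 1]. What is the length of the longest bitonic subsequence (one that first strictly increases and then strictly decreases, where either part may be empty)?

9

inc[i] = longest strictly increasing subsequence ending at i; dec[i] = longest strictly decreasing subsequence starting at i:
i:      1  2  3  4  5  6  7  8  9 10 11 12
a[i]:  12 15 13 18 17 21 21 25 29 21  4  1
inc:    1  2  2  3  3  4  4  5  6  4  1  1
dec:    3  4  3  4  3  3  3  4  4  3  2  1
Best peak at i=9 (value 29): inc=6, dec=4, length 6+4−1 = 9.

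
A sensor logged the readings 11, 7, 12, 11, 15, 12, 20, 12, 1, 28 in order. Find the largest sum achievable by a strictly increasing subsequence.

86

Let S[i] be the best sum of a strictly increasing subsequence ending at i:
i:      1  2  3  4  5  6  7  8  9 10
a[i]:  11  7 12 11 15 12 20 12  1 28
S:     11  7 23 18 38 30 58 30  1 86
Maximum is 86 (e.g. 11 + 12 + 15 + 20 + 28).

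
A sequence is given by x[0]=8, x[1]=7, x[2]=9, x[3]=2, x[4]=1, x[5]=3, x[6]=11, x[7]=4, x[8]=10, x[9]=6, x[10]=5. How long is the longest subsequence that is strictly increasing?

Track the smallest tail for each achievable length (strict):
8 → extends → [8]
7 → replaces 8 → [7]
9 → extends → [7, 9]
2 → replaces 7 → [2, 9]
1 → replaces 2 → [1, 9]
3 → replaces 9 → [1, 3]
11 → extends → [1, 3, 11]
4 → replaces 11 → [1, 3, 4]
10 → extends → [1, 3, 4, 10]
6 → replaces 10 → [1, 3, 4, 6]
5 → replaces 6 → [1, 3, 4, 5]
Four tails, so the longest strictly increasing subsequence has length 4 (e.g. 2, 3, 4, 10).

4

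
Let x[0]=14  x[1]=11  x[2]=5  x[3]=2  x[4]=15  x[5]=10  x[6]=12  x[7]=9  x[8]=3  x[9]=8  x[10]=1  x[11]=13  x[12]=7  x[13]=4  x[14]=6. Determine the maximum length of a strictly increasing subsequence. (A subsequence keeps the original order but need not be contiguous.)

4

Let dp[i] be the length of the longest such subsequence ending at index i:
i:      0  1  2  3  4  5  6  7  8  9 10 11 12 13 14
x[i]:  14 11  5  2 15 10 12  9  3  8  1 13  7  4  6
dp:     1  1  1  1  2  2  3  2  2  3  1  4  3  3  4
Maximum dp value is 4.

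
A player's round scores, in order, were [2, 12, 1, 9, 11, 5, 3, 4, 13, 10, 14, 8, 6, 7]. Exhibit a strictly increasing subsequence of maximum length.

2, 9, 11, 13, 14

Patience tails give the LIS length; then backtrack through the dp parents:
2 → extends → [2]
12 → extends → [2, 12]
1 → replaces 2 → [1, 12]
9 → replaces 12 → [1, 9]
11 → extends → [1, 9, 11]
5 → replaces 9 → [1, 5, 11]
3 → replaces 5 → [1, 3, 11]
4 → replaces 11 → [1, 3, 4]
13 → extends → [1, 3, 4, 13]
10 → replaces 13 → [1, 3, 4, 10]
14 → extends → [1, 3, 4, 10, 14]
8 → replaces 10 → [1, 3, 4, 8, 14]
6 → replaces 8 → [1, 3, 4, 6, 14]
7 → replaces 14 → [1, 3, 4, 6, 7]
Length 5; one witness is 2, 9, 11, 13, 14.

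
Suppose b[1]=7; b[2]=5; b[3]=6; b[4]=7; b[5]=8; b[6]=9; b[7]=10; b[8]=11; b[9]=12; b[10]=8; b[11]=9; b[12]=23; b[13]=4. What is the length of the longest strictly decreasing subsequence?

3

Let dp[i] be the longest strictly decreasing subsequence ending at i:
i:      1  2  3  4  5  6  7  8  9 10 11 12 13
b[i]:   7  5  6  7  8  9 10 11 12  8  9 23  4
dp:     1  2  2  1  1  1  1  1  1  2  2  1  3
Maximum is 3.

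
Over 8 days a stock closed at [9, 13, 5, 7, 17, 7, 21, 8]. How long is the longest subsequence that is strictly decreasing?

2

Let dp[i] be the longest strictly decreasing subsequence ending at i:
i:      1  2  3  4  5  6  7  8
a[i]:   9 13  5  7 17  7 21  8
dp:     1  1  2  2  1  2  1  2
Maximum is 2.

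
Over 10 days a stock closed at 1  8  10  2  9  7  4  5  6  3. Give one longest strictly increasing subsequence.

1, 2, 4, 5, 6

Patience tails give the LIS length; then backtrack through the dp parents:
1 → extends → [1]
8 → extends → [1, 8]
10 → extends → [1, 8, 10]
2 → replaces 8 → [1, 2, 10]
9 → replaces 10 → [1, 2, 9]
7 → replaces 9 → [1, 2, 7]
4 → replaces 7 → [1, 2, 4]
5 → extends → [1, 2, 4, 5]
6 → extends → [1, 2, 4, 5, 6]
3 → replaces 4 → [1, 2, 3, 5, 6]
Length 5; one witness is 1, 2, 4, 5, 6.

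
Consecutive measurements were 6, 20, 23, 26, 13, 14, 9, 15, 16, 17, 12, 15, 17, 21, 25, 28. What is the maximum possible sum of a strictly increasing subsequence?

155

Let S[i] be the best sum of a strictly increasing subsequence ending at i:
i:       1   2   3   4   5   6   7   8   9  10  11  12  13  14  15  16
a[i]:    6  20  23  26  13  14   9  15  16  17  12  15  17  21  25  28
S:       6  26  49  75  19  33  15  48  64  81  27  48  81 102 127 155
Maximum is 155 (e.g. 6 + 13 + 14 + 15 + 16 + 17 + 21 + 25 + 28).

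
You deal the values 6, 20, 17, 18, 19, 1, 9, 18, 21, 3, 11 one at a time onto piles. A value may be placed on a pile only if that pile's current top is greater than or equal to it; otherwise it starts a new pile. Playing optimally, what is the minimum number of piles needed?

Place each on the leftmost legal pile:
6 → new pile 1 (tops now [6])
20 → new pile 2 (tops now [6, 20])
17 → pile 2 (tops now [6, 17])
18 → new pile 3 (tops now [6, 17, 18])
19 → new pile 4 (tops now [6, 17, 18, 19])
1 → pile 1 (tops now [1, 17, 18, 19])
9 → pile 2 (tops now [1, 9, 18, 19])
18 → pile 3 (tops now [1, 9, 18, 19])
21 → new pile 5 (tops now [1, 9, 18, 19, 21])
3 → pile 2 (tops now [1, 3, 18, 19, 21])
11 → pile 3 (tops now [1, 3, 11, 19, 21])
Five piles.

5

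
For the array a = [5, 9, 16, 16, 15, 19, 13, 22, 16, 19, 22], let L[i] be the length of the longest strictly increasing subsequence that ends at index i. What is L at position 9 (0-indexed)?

dp[i] = 1 + max{dp[j] : j<i, a[j]<a[i]} (or 1 if no such j):
i:      0  1  2  3  4  5  6  7  8  9 10
a[i]:   5  9 16 16 15 19 13 22 16 19 22
dp:     1  2  3  3  3  4  3  5  4  5  6
At index 9 the value is 5.

5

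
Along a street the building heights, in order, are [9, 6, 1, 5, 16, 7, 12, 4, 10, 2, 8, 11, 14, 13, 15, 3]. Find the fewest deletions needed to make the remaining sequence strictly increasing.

Fewest deletions = n − (longest strictly increasing subsequence).
i:      1  2  3  4  5  6  7  8  9 10 11 12 13 14 15 16
a[i]:   9  6  1  5 16  7 12  4 10  2  8 11 14 13 15  3
dp:     1  1  1  2  3  3  4  2  4  2  4  5  6  6  7  3
max dp = 7, so deletions = 16 − 7 = 9.

9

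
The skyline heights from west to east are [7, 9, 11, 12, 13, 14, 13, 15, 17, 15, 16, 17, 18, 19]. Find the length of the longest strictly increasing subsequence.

Let dp[i] be the length of the longest such subsequence ending at index i:
i:      1  2  3  4  5  6  7  8  9 10 11 12 13 14
a[i]:   7  9 11 12 13 14 13 15 17 15 16 17 18 19
dp:     1  2  3  4  5  6  5  7  8  7  8  9 10 11
Maximum dp value is 11.

11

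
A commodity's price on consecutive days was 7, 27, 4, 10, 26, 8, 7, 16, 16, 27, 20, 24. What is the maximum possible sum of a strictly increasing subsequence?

Let S[i] be the best sum of a strictly increasing subsequence ending at i:
i:      1  2  3  4  5  6  7  8  9 10 11 12
a[i]:   7 27  4 10 26  8  7 16 16 27 20 24
S:      7 34  4 17 43 15 11 33 33 70 53 77
Maximum is 77 (e.g. 7 + 10 + 16 + 20 + 24).

77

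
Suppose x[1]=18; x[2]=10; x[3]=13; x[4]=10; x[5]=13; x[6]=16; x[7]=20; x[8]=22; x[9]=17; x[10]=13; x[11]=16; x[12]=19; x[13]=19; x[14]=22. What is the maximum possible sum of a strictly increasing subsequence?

Let S[i] be the best sum of a strictly increasing subsequence ending at i:
i:      1  2  3  4  5  6  7  8  9 10 11 12 13 14
x[i]:  18 10 13 10 13 16 20 22 17 13 16 19 19 22
S:     18 10 23 10 23 39 59 81 56 23 39 75 75 97
Maximum is 97 (e.g. 10 + 13 + 16 + 17 + 19 + 22).

97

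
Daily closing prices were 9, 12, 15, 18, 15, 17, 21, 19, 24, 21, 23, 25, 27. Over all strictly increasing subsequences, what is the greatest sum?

169

Let S[i] be the best sum of a strictly increasing subsequence ending at i:
i:       1   2   3   4   5   6   7   8   9  10  11  12  13
a[i]:    9  12  15  18  15  17  21  19  24  21  23  25  27
S:       9  21  36  54  36  53  75  73  99  94 117 142 169
Maximum is 169 (e.g. 9 + 12 + 15 + 18 + 19 + 21 + 23 + 25 + 27).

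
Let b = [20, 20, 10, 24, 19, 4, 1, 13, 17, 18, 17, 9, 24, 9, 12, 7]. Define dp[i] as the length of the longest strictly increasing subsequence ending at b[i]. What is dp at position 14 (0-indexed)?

3

dp[i] = 1 + max{dp[j] : j<i, b[j]<b[i]} (or 1 if no such j):
i:      0  1  2  3  4  5  6  7  8  9 10 11 12 13 14 15
b[i]:  20 20 10 24 19  4  1 13 17 18 17  9 24  9 12  7
dp:     1  1  1  2  2  1  1  2  3  4  3  2  5  2  3  2
At index 14 the value is 3.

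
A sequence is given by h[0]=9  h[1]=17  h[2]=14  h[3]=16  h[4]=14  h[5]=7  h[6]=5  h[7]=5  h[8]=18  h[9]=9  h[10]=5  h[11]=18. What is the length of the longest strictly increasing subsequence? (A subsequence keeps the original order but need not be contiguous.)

4

Track the smallest tail for each achievable length (strict):
9 → extends → [9]
17 → extends → [9, 17]
14 → replaces 17 → [9, 14]
16 → extends → [9, 14, 16]
14 → already a tail → [9, 14, 16]
7 → replaces 9 → [7, 14, 16]
5 → replaces 7 → [5, 14, 16]
5 → already a tail → [5, 14, 16]
18 → extends → [5, 14, 16, 18]
9 → replaces 14 → [5, 9, 16, 18]
5 → already a tail → [5, 9, 16, 18]
18 → already a tail → [5, 9, 16, 18]
Four tails, so the longest strictly increasing subsequence has length 4 (e.g. 9, 14, 16, 18).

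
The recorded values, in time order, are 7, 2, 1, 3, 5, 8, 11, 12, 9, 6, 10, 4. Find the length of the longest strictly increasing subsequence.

Track the smallest tail for each achievable length (strict):
7 → extends → [7]
2 → replaces 7 → [2]
1 → replaces 2 → [1]
3 → extends → [1, 3]
5 → extends → [1, 3, 5]
8 → extends → [1, 3, 5, 8]
11 → extends → [1, 3, 5, 8, 11]
12 → extends → [1, 3, 5, 8, 11, 12]
9 → replaces 11 → [1, 3, 5, 8, 9, 12]
6 → replaces 8 → [1, 3, 5, 6, 9, 12]
10 → replaces 12 → [1, 3, 5, 6, 9, 10]
4 → replaces 5 → [1, 3, 4, 6, 9, 10]
Six tails, so the longest strictly increasing subsequence has length 6 (e.g. 2, 3, 5, 8, 11, 12).

6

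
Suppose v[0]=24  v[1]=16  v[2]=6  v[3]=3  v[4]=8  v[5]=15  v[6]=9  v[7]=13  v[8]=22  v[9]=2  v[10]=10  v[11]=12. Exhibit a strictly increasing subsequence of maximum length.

6, 8, 9, 13, 22

Patience tails give the LIS length; then backtrack through the dp parents:
24 → extends → [24]
16 → replaces 24 → [16]
6 → replaces 16 → [6]
3 → replaces 6 → [3]
8 → extends → [3, 8]
15 → extends → [3, 8, 15]
9 → replaces 15 → [3, 8, 9]
13 → extends → [3, 8, 9, 13]
22 → extends → [3, 8, 9, 13, 22]
2 → replaces 3 → [2, 8, 9, 13, 22]
10 → replaces 13 → [2, 8, 9, 10, 22]
12 → replaces 22 → [2, 8, 9, 10, 12]
Length 5; one witness is 6, 8, 9, 13, 22.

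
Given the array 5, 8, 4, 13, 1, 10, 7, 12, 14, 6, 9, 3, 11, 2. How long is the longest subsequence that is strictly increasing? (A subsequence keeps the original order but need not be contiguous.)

5

Track the smallest tail for each achievable length (strict):
5 → extends → [5]
8 → extends → [5, 8]
4 → replaces 5 → [4, 8]
13 → extends → [4, 8, 13]
1 → replaces 4 → [1, 8, 13]
10 → replaces 13 → [1, 8, 10]
7 → replaces 8 → [1, 7, 10]
12 → extends → [1, 7, 10, 12]
14 → extends → [1, 7, 10, 12, 14]
6 → replaces 7 → [1, 6, 10, 12, 14]
9 → replaces 10 → [1, 6, 9, 12, 14]
3 → replaces 6 → [1, 3, 9, 12, 14]
11 → replaces 12 → [1, 3, 9, 11, 14]
2 → replaces 3 → [1, 2, 9, 11, 14]
Five tails, so the longest strictly increasing subsequence has length 5 (e.g. 5, 8, 10, 12, 14).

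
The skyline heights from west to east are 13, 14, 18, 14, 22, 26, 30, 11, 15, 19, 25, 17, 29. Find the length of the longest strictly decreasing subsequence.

3

Negate each value so 'decreasing' becomes 'increasing', then run patience tails on the negated sequence:
-13 → extends → [-13]
-14 → replaces -13 → [-14]
-18 → replaces -14 → [-18]
-14 → extends → [-18, -14]
-22 → replaces -18 → [-22, -14]
-26 → replaces -22 → [-26, -14]
-30 → replaces -26 → [-30, -14]
-11 → extends → [-30, -14, -11]
-15 → replaces -14 → [-30, -15, -11]
-19 → replaces -15 → [-30, -19, -11]
-25 → replaces -19 → [-30, -25, -11]
-17 → replaces -11 → [-30, -25, -17]
-29 → replaces -25 → [-30, -29, -17]
Three tails, so the longest strictly decreasing subsequence of the original has length 3.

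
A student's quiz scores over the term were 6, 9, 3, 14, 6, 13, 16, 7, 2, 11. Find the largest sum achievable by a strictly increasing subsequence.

45

Let S[i] be the best sum of a strictly increasing subsequence ending at i:
i:      1  2  3  4  5  6  7  8  9 10
a[i]:   6  9  3 14  6 13 16  7  2 11
S:      6 15  3 29  9 28 45 16  2 27
Maximum is 45 (e.g. 6 + 9 + 14 + 16).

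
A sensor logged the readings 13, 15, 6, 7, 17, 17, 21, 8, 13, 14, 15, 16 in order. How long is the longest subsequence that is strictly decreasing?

Let dp[i] be the longest strictly decreasing subsequence ending at i:
i:      1  2  3  4  5  6  7  8  9 10 11 12
a[i]:  13 15  6  7 17 17 21  8 13 14 15 16
dp:     1  1  2  2  1  1  1  2  2  2  2  2
Maximum is 2.

2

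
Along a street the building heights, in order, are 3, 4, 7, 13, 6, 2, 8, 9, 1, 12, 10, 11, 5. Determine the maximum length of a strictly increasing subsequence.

Track the smallest tail for each achievable length (strict):
3 → extends → [3]
4 → extends → [3, 4]
7 → extends → [3, 4, 7]
13 → extends → [3, 4, 7, 13]
6 → replaces 7 → [3, 4, 6, 13]
2 → replaces 3 → [2, 4, 6, 13]
8 → replaces 13 → [2, 4, 6, 8]
9 → extends → [2, 4, 6, 8, 9]
1 → replaces 2 → [1, 4, 6, 8, 9]
12 → extends → [1, 4, 6, 8, 9, 12]
10 → replaces 12 → [1, 4, 6, 8, 9, 10]
11 → extends → [1, 4, 6, 8, 9, 10, 11]
5 → replaces 6 → [1, 4, 5, 8, 9, 10, 11]
Seven tails, so the longest strictly increasing subsequence has length 7 (e.g. 3, 4, 7, 8, 9, 10, 11).

7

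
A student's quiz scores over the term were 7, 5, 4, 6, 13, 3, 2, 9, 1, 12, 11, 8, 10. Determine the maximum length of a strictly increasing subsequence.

4

Track the smallest tail for each achievable length (strict):
7 → extends → [7]
5 → replaces 7 → [5]
4 → replaces 5 → [4]
6 → extends → [4, 6]
13 → extends → [4, 6, 13]
3 → replaces 4 → [3, 6, 13]
2 → replaces 3 → [2, 6, 13]
9 → replaces 13 → [2, 6, 9]
1 → replaces 2 → [1, 6, 9]
12 → extends → [1, 6, 9, 12]
11 → replaces 12 → [1, 6, 9, 11]
8 → replaces 9 → [1, 6, 8, 11]
10 → replaces 11 → [1, 6, 8, 10]
Four tails, so the longest strictly increasing subsequence has length 4 (e.g. 5, 6, 9, 12).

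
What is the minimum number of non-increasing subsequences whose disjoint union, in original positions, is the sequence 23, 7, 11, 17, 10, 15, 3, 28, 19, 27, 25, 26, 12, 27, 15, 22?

7

Place each on the leftmost legal pile:
23 → new pile 1 (tops now [23])
7 → pile 1 (tops now [7])
11 → new pile 2 (tops now [7, 11])
17 → new pile 3 (tops now [7, 11, 17])
10 → pile 2 (tops now [7, 10, 17])
15 → pile 3 (tops now [7, 10, 15])
3 → pile 1 (tops now [3, 10, 15])
28 → new pile 4 (tops now [3, 10, 15, 28])
19 → pile 4 (tops now [3, 10, 15, 19])
27 → new pile 5 (tops now [3, 10, 15, 19, 27])
25 → pile 5 (tops now [3, 10, 15, 19, 25])
26 → new pile 6 (tops now [3, 10, 15, 19, 25, 26])
12 → pile 3 (tops now [3, 10, 12, 19, 25, 26])
27 → new pile 7 (tops now [3, 10, 12, 19, 25, 26, 27])
15 → pile 4 (tops now [3, 10, 12, 15, 25, 26, 27])
22 → pile 5 (tops now [3, 10, 12, 15, 22, 26, 27])
Seven piles.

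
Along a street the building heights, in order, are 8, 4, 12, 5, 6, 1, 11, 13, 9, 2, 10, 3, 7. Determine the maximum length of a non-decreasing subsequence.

Track the smallest tail for each achievable length (allowing ties):
8 → extends → [8]
4 → replaces 8 → [4]
12 → extends → [4, 12]
5 → replaces 12 → [4, 5]
6 → extends → [4, 5, 6]
1 → replaces 4 → [1, 5, 6]
11 → extends → [1, 5, 6, 11]
13 → extends → [1, 5, 6, 11, 13]
9 → replaces 11 → [1, 5, 6, 9, 13]
2 → replaces 5 → [1, 2, 6, 9, 13]
10 → replaces 13 → [1, 2, 6, 9, 10]
3 → replaces 6 → [1, 2, 3, 9, 10]
7 → replaces 9 → [1, 2, 3, 7, 10]
Five tails, so the longest non-decreasing subsequence has length 5 (e.g. 4, 5, 6, 11, 13).

5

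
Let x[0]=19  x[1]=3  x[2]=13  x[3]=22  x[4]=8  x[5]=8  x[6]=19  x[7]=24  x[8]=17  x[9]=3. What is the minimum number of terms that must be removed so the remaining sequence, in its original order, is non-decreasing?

Fewest deletions = n − (longest non-decreasing subsequence).
Patience tails:
19 → extends → [19]
3 → replaces 19 → [3]
13 → extends → [3, 13]
22 → extends → [3, 13, 22]
8 → replaces 13 → [3, 8, 22]
8 → replaces 22 → [3, 8, 8]
19 → extends → [3, 8, 8, 19]
24 → extends → [3, 8, 8, 19, 24]
17 → replaces 19 → [3, 8, 8, 17, 24]
3 → replaces 8 → [3, 3, 8, 17, 24]
Longest non-decreasing subsequence has length 5, so deletions = 10 − 5 = 5.

5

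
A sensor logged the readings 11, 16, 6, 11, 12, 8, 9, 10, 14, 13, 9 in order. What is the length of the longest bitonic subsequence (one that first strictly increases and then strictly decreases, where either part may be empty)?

inc[i] = longest strictly increasing subsequence ending at i; dec[i] = longest strictly decreasing subsequence starting at i:
i:      1  2  3  4  5  6  7  8  9 10 11
a[i]:  11 16  6 11 12  8  9 10 14 13  9
inc:    1  2  1  2  3  2  3  4  5  5  3
dec:    3  4  1  3  3  1  1  2  3  2  1
Best peak at i=9 (value 14): inc=5, dec=3, length 5+3−1 = 7.

7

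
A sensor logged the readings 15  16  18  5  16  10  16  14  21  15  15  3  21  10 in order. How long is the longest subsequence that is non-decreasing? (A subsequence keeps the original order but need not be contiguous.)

6

Track the smallest tail for each achievable length (allowing ties):
15 → extends → [15]
16 → extends → [15, 16]
18 → extends → [15, 16, 18]
5 → replaces 15 → [5, 16, 18]
16 → replaces 18 → [5, 16, 16]
10 → replaces 16 → [5, 10, 16]
16 → extends → [5, 10, 16, 16]
14 → replaces 16 → [5, 10, 14, 16]
21 → extends → [5, 10, 14, 16, 21]
15 → replaces 16 → [5, 10, 14, 15, 21]
15 → replaces 21 → [5, 10, 14, 15, 15]
3 → replaces 5 → [3, 10, 14, 15, 15]
21 → extends → [3, 10, 14, 15, 15, 21]
10 → replaces 14 → [3, 10, 10, 15, 15, 21]
Six tails, so the longest non-decreasing subsequence has length 6 (e.g. 15, 16, 16, 16, 21, 21).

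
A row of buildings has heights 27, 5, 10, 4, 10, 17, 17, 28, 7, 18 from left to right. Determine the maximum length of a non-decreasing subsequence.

Track the smallest tail for each achievable length (allowing ties):
27 → extends → [27]
5 → replaces 27 → [5]
10 → extends → [5, 10]
4 → replaces 5 → [4, 10]
10 → extends → [4, 10, 10]
17 → extends → [4, 10, 10, 17]
17 → extends → [4, 10, 10, 17, 17]
28 → extends → [4, 10, 10, 17, 17, 28]
7 → replaces 10 → [4, 7, 10, 17, 17, 28]
18 → replaces 28 → [4, 7, 10, 17, 17, 18]
Six tails, so the longest non-decreasing subsequence has length 6 (e.g. 5, 10, 10, 17, 17, 28).

6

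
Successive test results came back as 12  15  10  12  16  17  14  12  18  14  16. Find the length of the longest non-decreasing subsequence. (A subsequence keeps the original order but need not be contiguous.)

Let dp[i] be the length of the longest such subsequence ending at index i:
i:      1  2  3  4  5  6  7  8  9 10 11
a[i]:  12 15 10 12 16 17 14 12 18 14 16
dp:     1  2  1  2  3  4  3  3  5  4  5
Maximum dp value is 5.

5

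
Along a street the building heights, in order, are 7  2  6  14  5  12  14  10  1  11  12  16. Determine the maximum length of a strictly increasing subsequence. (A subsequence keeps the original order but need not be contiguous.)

6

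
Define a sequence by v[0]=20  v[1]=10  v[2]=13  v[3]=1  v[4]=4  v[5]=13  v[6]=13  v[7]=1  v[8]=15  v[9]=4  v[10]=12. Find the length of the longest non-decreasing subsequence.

Let dp[i] be the length of the longest such subsequence ending at index i:
i:      0  1  2  3  4  5  6  7  8  9 10
v[i]:  20 10 13  1  4 13 13  1 15  4 12
dp:     1  1  2  1  2  3  4  2  5  3  4
Maximum dp value is 5.

5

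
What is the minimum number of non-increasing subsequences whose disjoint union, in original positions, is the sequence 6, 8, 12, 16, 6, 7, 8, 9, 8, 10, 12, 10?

The minimum number of non-increasing subsequences covering a sequence equals the length of its longest strictly increasing subsequence.
LIS length is 6 (e.g. 6, 7, 8, 9, 10, 12), so 6 piles are needed.

6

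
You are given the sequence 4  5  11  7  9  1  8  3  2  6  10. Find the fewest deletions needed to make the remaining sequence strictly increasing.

Fewest deletions = n − (longest strictly increasing subsequence).
i:      1  2  3  4  5  6  7  8  9 10 11
a[i]:   4  5 11  7  9  1  8  3  2  6 10
dp:     1  2  3  3  4  1  4  2  2  3  5
max dp = 5, so deletions = 11 − 5 = 6.

6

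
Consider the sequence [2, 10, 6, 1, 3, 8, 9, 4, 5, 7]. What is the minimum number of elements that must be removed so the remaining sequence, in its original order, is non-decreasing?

5

Fewest deletions = n − (longest non-decreasing subsequence).
Patience tails:
2 → extends → [2]
10 → extends → [2, 10]
6 → replaces 10 → [2, 6]
1 → replaces 2 → [1, 6]
3 → replaces 6 → [1, 3]
8 → extends → [1, 3, 8]
9 → extends → [1, 3, 8, 9]
4 → replaces 8 → [1, 3, 4, 9]
5 → replaces 9 → [1, 3, 4, 5]
7 → extends → [1, 3, 4, 5, 7]
Longest non-decreasing subsequence has length 5, so deletions = 10 − 5 = 5.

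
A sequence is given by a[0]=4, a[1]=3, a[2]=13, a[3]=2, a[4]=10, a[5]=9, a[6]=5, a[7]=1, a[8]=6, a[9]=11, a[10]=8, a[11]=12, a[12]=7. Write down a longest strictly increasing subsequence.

Patience tails give the LIS length; then backtrack through the dp parents:
4 → extends → [4]
3 → replaces 4 → [3]
13 → extends → [3, 13]
2 → replaces 3 → [2, 13]
10 → replaces 13 → [2, 10]
9 → replaces 10 → [2, 9]
5 → replaces 9 → [2, 5]
1 → replaces 2 → [1, 5]
6 → extends → [1, 5, 6]
11 → extends → [1, 5, 6, 11]
8 → replaces 11 → [1, 5, 6, 8]
12 → extends → [1, 5, 6, 8, 12]
7 → replaces 8 → [1, 5, 6, 7, 12]
Length 5; one witness is 4, 5, 6, 11, 12.

4, 5, 6, 11, 12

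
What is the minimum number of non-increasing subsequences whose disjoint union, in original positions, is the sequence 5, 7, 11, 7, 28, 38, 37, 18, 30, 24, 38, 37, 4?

Place each on the leftmost legal pile:
5 → new pile 1 (tops now [5])
7 → new pile 2 (tops now [5, 7])
11 → new pile 3 (tops now [5, 7, 11])
7 → pile 2 (tops now [5, 7, 11])
28 → new pile 4 (tops now [5, 7, 11, 28])
38 → new pile 5 (tops now [5, 7, 11, 28, 38])
37 → pile 5 (tops now [5, 7, 11, 28, 37])
18 → pile 4 (tops now [5, 7, 11, 18, 37])
30 → pile 5 (tops now [5, 7, 11, 18, 30])
24 → pile 5 (tops now [5, 7, 11, 18, 24])
38 → new pile 6 (tops now [5, 7, 11, 18, 24, 38])
37 → pile 6 (tops now [5, 7, 11, 18, 24, 37])
4 → pile 1 (tops now [4, 7, 11, 18, 24, 37])
Six piles.

6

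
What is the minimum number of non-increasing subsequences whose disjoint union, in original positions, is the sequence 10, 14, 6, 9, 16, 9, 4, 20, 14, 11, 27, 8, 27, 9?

5

The minimum number of non-increasing subsequences covering a sequence equals the length of its longest strictly increasing subsequence.
LIS length is 5 (e.g. 10, 14, 16, 20, 27), so 5 piles are needed.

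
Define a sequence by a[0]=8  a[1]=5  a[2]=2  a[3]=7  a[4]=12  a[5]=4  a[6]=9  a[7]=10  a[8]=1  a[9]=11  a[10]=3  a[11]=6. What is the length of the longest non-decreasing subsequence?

Track the smallest tail for each achievable length (allowing ties):
8 → extends → [8]
5 → replaces 8 → [5]
2 → replaces 5 → [2]
7 → extends → [2, 7]
12 → extends → [2, 7, 12]
4 → replaces 7 → [2, 4, 12]
9 → replaces 12 → [2, 4, 9]
10 → extends → [2, 4, 9, 10]
1 → replaces 2 → [1, 4, 9, 10]
11 → extends → [1, 4, 9, 10, 11]
3 → replaces 4 → [1, 3, 9, 10, 11]
6 → replaces 9 → [1, 3, 6, 10, 11]
Five tails, so the longest non-decreasing subsequence has length 5 (e.g. 5, 7, 9, 10, 11).

5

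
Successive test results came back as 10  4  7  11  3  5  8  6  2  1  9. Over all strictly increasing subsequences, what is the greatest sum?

28

Let S[i] be the best sum of a strictly increasing subsequence ending at i:
i:      1  2  3  4  5  6  7  8  9 10 11
a[i]:  10  4  7 11  3  5  8  6  2  1  9
S:     10  4 11 22  3  9 19 15  2  1 28
Maximum is 28 (e.g. 4 + 7 + 8 + 9).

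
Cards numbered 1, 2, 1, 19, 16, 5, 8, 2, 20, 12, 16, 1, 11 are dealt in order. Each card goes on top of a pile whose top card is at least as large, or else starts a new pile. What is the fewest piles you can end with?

6

Place each on the leftmost legal pile:
1 → new pile 1 (tops now [1])
2 → new pile 2 (tops now [1, 2])
1 → pile 1 (tops now [1, 2])
19 → new pile 3 (tops now [1, 2, 19])
16 → pile 3 (tops now [1, 2, 16])
5 → pile 3 (tops now [1, 2, 5])
8 → new pile 4 (tops now [1, 2, 5, 8])
2 → pile 2 (tops now [1, 2, 5, 8])
20 → new pile 5 (tops now [1, 2, 5, 8, 20])
12 → pile 5 (tops now [1, 2, 5, 8, 12])
16 → new pile 6 (tops now [1, 2, 5, 8, 12, 16])
1 → pile 1 (tops now [1, 2, 5, 8, 12, 16])
11 → pile 5 (tops now [1, 2, 5, 8, 11, 16])
Six piles.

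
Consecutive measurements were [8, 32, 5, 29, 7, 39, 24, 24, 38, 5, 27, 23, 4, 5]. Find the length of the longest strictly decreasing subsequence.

5

Let dp[i] be the longest strictly decreasing subsequence ending at i:
i:      1  2  3  4  5  6  7  8  9 10 11 12 13 14
a[i]:   8 32  5 29  7 39 24 24 38  5 27 23  4  5
dp:     1  1  2  2  3  1  3  3  2  4  3  4  5  5
Maximum is 5.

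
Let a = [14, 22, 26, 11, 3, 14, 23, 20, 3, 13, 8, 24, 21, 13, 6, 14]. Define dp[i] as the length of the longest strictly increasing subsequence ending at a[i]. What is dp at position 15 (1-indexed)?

dp[i] = 1 + max{dp[j] : j<i, a[j]<a[i]} (or 1 if no such j):
i:      1  2  3  4  5  6  7  8  9 10 11 12 13 14 15 16
a[i]:  14 22 26 11  3 14 23 20  3 13  8 24 21 13  6 14
dp:     1  2  3  1  1  2  3  3  1  2  2  4  4  3  2  4
At index 15 the value is 2.

2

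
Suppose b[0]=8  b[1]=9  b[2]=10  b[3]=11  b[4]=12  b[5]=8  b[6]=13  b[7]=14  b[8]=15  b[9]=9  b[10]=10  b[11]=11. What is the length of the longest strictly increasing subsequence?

8

Track the smallest tail for each achievable length (strict):
8 → extends → [8]
9 → extends → [8, 9]
10 → extends → [8, 9, 10]
11 → extends → [8, 9, 10, 11]
12 → extends → [8, 9, 10, 11, 12]
8 → already a tail → [8, 9, 10, 11, 12]
13 → extends → [8, 9, 10, 11, 12, 13]
14 → extends → [8, 9, 10, 11, 12, 13, 14]
15 → extends → [8, 9, 10, 11, 12, 13, 14, 15]
9 → already a tail → [8, 9, 10, 11, 12, 13, 14, 15]
10 → already a tail → [8, 9, 10, 11, 12, 13, 14, 15]
11 → already a tail → [8, 9, 10, 11, 12, 13, 14, 15]
Eight tails, so the longest strictly increasing subsequence has length 8 (e.g. 8, 9, 10, 11, 12, 13, 14, 15).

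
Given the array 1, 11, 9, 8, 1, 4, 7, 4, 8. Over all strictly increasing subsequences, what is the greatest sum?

20

Let S[i] be the best sum of a strictly increasing subsequence ending at i:
i:      1  2  3  4  5  6  7  8  9
a[i]:   1 11  9  8  1  4  7  4  8
S:      1 12 10  9  1  5 12  5 20
Maximum is 20 (e.g. 1 + 4 + 7 + 8).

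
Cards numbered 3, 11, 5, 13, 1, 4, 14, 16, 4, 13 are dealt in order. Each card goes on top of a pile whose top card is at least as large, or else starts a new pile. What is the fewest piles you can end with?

Place each on the leftmost legal pile:
3 → new pile 1 (tops now [3])
11 → new pile 2 (tops now [3, 11])
5 → pile 2 (tops now [3, 5])
13 → new pile 3 (tops now [3, 5, 13])
1 → pile 1 (tops now [1, 5, 13])
4 → pile 2 (tops now [1, 4, 13])
14 → new pile 4 (tops now [1, 4, 13, 14])
16 → new pile 5 (tops now [1, 4, 13, 14, 16])
4 → pile 2 (tops now [1, 4, 13, 14, 16])
13 → pile 3 (tops now [1, 4, 13, 14, 16])
Five piles.

5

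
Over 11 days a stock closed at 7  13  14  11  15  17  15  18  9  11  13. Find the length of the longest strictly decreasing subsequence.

Let dp[i] be the longest strictly decreasing subsequence ending at i:
i:      1  2  3  4  5  6  7  8  9 10 11
a[i]:   7 13 14 11 15 17 15 18  9 11 13
dp:     1  1  1  2  1  1  2  1  3  3  3
Maximum is 3.

3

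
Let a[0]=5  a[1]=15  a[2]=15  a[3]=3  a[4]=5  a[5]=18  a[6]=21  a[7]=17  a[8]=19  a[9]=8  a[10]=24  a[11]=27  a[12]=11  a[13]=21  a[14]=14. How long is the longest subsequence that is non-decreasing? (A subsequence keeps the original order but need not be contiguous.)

Let dp[i] be the length of the longest such subsequence ending at index i:
i:      0  1  2  3  4  5  6  7  8  9 10 11 12 13 14
a[i]:   5 15 15  3  5 18 21 17 19  8 24 27 11 21 14
dp:     1  2  3  1  2  4  5  4  5  3  6  7  4  6  5
Maximum dp value is 7.

7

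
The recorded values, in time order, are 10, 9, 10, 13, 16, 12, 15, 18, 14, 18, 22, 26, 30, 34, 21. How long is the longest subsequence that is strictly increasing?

Track the smallest tail for each achievable length (strict):
10 → extends → [10]
9 → replaces 10 → [9]
10 → extends → [9, 10]
13 → extends → [9, 10, 13]
16 → extends → [9, 10, 13, 16]
12 → replaces 13 → [9, 10, 12, 16]
15 → replaces 16 → [9, 10, 12, 15]
18 → extends → [9, 10, 12, 15, 18]
14 → replaces 15 → [9, 10, 12, 14, 18]
18 → already a tail → [9, 10, 12, 14, 18]
22 → extends → [9, 10, 12, 14, 18, 22]
26 → extends → [9, 10, 12, 14, 18, 22, 26]
30 → extends → [9, 10, 12, 14, 18, 22, 26, 30]
34 → extends → [9, 10, 12, 14, 18, 22, 26, 30, 34]
21 → replaces 22 → [9, 10, 12, 14, 18, 21, 26, 30, 34]
Nine tails, so the longest strictly increasing subsequence has length 9 (e.g. 9, 10, 13, 16, 18, 22, 26, 30, 34).

9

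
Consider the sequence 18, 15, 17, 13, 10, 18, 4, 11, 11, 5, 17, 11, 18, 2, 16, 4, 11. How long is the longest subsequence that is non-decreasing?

5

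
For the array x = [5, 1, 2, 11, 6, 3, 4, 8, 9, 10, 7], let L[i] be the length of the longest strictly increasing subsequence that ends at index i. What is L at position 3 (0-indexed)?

dp[i] = 1 + max{dp[j] : j<i, x[j]<x[i]} (or 1 if no such j):
i:      0  1  2  3  4  5  6  7  8  9 10
x[i]:   5  1  2 11  6  3  4  8  9 10  7
dp:     1  1  2  3  3  3  4  5  6  7  5
At index 3 the value is 3.

3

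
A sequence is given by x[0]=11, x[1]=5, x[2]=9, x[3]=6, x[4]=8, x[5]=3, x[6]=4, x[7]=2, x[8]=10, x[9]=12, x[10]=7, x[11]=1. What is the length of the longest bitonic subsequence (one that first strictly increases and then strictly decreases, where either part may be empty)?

inc[i] = longest strictly increasing subsequence ending at i; dec[i] = longest strictly decreasing subsequence starting at i:
i:      0  1  2  3  4  5  6  7  8  9 10 11
x[i]:  11  5  9  6  8  3  4  2 10 12  7  1
inc:    1  1  2  2  3  1  2  1  4  5  3  1
dec:    6  4  5  4  4  3  3  2  3  3  2  1
Best peak at i=9 (value 12): inc=5, dec=3, length 5+3−1 = 7.

7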